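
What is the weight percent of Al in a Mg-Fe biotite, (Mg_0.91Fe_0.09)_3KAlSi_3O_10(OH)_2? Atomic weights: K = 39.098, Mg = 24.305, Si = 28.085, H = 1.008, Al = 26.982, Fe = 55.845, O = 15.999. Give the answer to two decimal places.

6.34 weight percent

Molar mass of (Mg_0.91Fe_0.09)_3KAlSi_3O_10(OH)_2: 2.73×24.305 + 0.27×55.845 + 1×39.098 + 1×26.982 + 3×28.085 + 12×15.999 + 2×1.008 = 425.770 g/mol.
Mass of Al per formula unit: 1 × 26.982 = 26.982 g.
Weight fraction Al = 26.982 / 425.770 = 0.0634.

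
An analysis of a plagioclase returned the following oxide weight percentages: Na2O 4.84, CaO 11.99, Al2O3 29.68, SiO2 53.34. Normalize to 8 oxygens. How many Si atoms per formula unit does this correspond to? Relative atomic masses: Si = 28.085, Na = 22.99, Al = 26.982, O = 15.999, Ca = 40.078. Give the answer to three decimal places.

4.84 wt% Na2O ÷ 61.979 g/mol = 0.07809 mol, giving 0.15618 Na and 0.07809 O.
11.99 wt% CaO ÷ 56.077 g/mol = 0.21381 mol, giving 0.21381 Ca and 0.21381 O.
29.68 wt% Al2O3 ÷ 101.961 g/mol = 0.29109 mol, giving 0.58218 Al and 0.87327 O.
53.34 wt% SiO2 ÷ 60.083 g/mol = 0.88777 mol, giving 0.88777 Si and 1.77554 O.
Oxygen sums to 2.94071; scaling by 8/2.94071 = 2.72043 puts the formula on 8 O.
Si: 0.88777 × 2.72043 = 2.415 atoms per formula unit.

2.415 Si apfu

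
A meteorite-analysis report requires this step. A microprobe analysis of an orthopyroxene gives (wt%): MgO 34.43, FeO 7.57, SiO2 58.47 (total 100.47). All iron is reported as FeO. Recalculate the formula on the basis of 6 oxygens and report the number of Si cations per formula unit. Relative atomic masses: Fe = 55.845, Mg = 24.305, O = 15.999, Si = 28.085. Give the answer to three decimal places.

MgO (M=40.304): mol = 0.85426; Mg = 0.85426, O = 0.85426.
FeO (M=71.844): mol = 0.10537; Fe = 0.10537, O = 0.10537.
SiO2 (M=60.083): mol = 0.97315; Si = 0.97315, O = 1.94630.
ΣO = 2.90593; factor = 6/ΣO = 2.06474.
Si apfu = 0.97315 × 2.06474 = 2.009.

2.009 Si apfu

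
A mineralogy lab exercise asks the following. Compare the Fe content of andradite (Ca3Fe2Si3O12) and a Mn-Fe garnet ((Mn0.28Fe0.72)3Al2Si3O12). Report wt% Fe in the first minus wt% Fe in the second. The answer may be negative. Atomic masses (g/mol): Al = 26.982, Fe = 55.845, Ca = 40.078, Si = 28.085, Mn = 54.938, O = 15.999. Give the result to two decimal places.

Fe in Ca3Fe2Si3O12: molar mass 508.167 g/mol; 2×55.845 = 111.690 g → 21.98 wt%.
Fe in (Mn0.28Fe0.72)3Al2Si3O12: molar mass 496.980 g/mol; 2.16×55.845 = 120.625 g → 24.27 wt%.
Difference = 21.98 − 24.27 = -2.29 percentage points.

-2.29 percentage points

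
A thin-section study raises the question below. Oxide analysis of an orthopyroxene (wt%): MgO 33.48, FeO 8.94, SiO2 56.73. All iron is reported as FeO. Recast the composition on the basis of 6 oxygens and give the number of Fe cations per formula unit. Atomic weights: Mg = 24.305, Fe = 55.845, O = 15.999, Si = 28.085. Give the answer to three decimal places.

0.263 Fe apfu

MgO (M=40.304): mol = 0.83069; Mg = 0.83069, O = 0.83069.
FeO (M=71.844): mol = 0.12444; Fe = 0.12444, O = 0.12444.
SiO2 (M=60.083): mol = 0.94419; Si = 0.94419, O = 1.88838.
ΣO = 2.84351; factor = 6/ΣO = 2.11007.
Fe apfu = 0.12444 × 2.11007 = 0.263.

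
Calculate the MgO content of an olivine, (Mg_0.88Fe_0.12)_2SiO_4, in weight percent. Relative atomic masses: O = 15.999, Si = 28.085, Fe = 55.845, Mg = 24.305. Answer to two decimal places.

M((Mg_0.88Fe_0.12)_2SiO_4) = 148.261 g/mol; M(MgO) = 40.304 g/mol.
Moles MgO per formula unit = 1.76 Mg ÷ 1 = 1.7600.
MgO fraction = (1.7600 × 40.304) / 148.261 = 70.935/148.261 = 0.4784.

47.84 wt%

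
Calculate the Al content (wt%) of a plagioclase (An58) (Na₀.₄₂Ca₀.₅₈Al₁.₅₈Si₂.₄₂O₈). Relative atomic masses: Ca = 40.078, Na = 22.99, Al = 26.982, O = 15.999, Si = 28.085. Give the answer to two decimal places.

15.70 wt%

Molar mass of Na₀.₄₂Ca₀.₅₈Al₁.₅₈Si₂.₄₂O₈: 0.42*22.99 + 0.58*40.078 + 1.58*26.982 + 2.42*28.085 + 8*15.999 = 271.490 g/mol.
Mass of Al per formula unit: 1.58 × 26.982 = 42.632 g.
Weight fraction Al = 42.632 / 271.490 = 0.1570.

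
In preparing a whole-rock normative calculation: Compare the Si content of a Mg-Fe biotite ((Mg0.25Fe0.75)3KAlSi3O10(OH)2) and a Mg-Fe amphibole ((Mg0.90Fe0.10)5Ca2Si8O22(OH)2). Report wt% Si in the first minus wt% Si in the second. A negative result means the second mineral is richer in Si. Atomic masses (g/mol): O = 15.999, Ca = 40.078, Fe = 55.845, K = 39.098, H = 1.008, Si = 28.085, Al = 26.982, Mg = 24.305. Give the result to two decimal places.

First mineral: 84.255 g Si in 488.219 g formula = 17.26 wt% Si.
Second mineral: 224.680 g Si in 828.123 g formula = 27.13 wt% Si.
17.26% − 27.13% gives a difference of -9.87 percentage points.

-9.87 percentage points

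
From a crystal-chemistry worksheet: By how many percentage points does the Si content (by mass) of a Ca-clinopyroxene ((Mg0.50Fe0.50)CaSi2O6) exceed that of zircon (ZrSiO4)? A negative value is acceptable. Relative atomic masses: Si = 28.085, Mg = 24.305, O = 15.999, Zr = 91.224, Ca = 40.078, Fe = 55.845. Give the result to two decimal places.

8.86 percentage points

M((Mg0.50Fe0.50)CaSi2O6) = 232.317 g/mol, so wt% Si = 56.170/232.317 × 100 = 24.18%.
M(ZrSiO4) = 183.305 g/mol, so wt% Si = 28.085/183.305 × 100 = 15.32%.
24.18 − 15.32 = 8.86 pp.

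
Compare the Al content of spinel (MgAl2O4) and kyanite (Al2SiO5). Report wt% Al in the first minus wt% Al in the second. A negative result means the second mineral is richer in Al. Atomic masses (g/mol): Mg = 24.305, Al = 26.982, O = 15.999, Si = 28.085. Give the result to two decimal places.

M(MgAl2O4) = 142.265 g/mol, so wt% Al = 53.964/142.265 × 100 = 37.93%.
M(Al2SiO5) = 162.044 g/mol, so wt% Al = 53.964/162.044 × 100 = 33.30%.
37.93 − 33.30 = 4.63 pp.

4.63 percentage points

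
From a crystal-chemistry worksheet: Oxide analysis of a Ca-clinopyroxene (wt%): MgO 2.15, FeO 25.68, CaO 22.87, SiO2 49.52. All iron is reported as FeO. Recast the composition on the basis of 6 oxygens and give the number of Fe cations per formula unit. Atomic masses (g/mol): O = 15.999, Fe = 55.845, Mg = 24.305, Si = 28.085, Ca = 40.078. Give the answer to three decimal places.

0.869 Fe apfu

MgO (M=40.304): mol = 0.05334; Mg = 0.05334, O = 0.05334.
FeO (M=71.844): mol = 0.35744; Fe = 0.35744, O = 0.35744.
CaO (M=56.077): mol = 0.40783; Ca = 0.40783, O = 0.40783.
SiO2 (M=60.083): mol = 0.82419; Si = 0.82419, O = 1.64838.
ΣO = 2.46699; factor = 6/ΣO = 2.43211.
Fe apfu = 0.35744 × 2.43211 = 0.869.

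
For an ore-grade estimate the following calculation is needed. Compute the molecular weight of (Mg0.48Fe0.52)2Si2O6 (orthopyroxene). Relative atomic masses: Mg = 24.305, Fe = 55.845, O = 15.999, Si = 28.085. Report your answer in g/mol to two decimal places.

233.58 g/mol

The formula mass is the sum 0.96×24.305 + 1.04×55.845 + 2×28.085 + 6×15.999.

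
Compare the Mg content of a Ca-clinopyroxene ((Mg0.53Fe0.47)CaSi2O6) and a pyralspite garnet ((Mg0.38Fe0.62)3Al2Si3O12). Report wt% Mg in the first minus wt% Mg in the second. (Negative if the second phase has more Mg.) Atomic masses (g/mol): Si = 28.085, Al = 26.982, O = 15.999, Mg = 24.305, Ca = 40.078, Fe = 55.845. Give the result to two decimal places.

-0.43 percentage points

M((Mg0.53Fe0.47)CaSi2O6) = 231.371 g/mol, so wt% Mg = 12.882/231.371 × 100 = 5.57%.
M((Mg0.38Fe0.62)3Al2Si3O12) = 461.786 g/mol, so wt% Mg = 27.708/461.786 × 100 = 6.00%.
5.57 − 6.00 = -0.43 pp.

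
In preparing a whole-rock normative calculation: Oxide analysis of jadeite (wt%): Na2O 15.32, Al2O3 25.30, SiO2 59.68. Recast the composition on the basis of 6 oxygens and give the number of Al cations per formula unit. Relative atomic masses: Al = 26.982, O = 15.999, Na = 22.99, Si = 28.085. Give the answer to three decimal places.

1.000 Al apfu

Na2O: 15.32/61.979 = 0.24718 mol → 0.49436 mol Na, 0.24718 mol O.
Al2O3: 25.30/101.961 = 0.24813 mol → 0.49626 mol Al, 0.74439 mol O.
SiO2: 59.68/60.083 = 0.99329 mol → 0.99329 mol Si, 1.98658 mol O.
Total oxygen = 2.97815 mol. Normalization factor = 6/2.97815 = 2.01467.
Al per 6 O = 0.49626 × 2.01467 = 1.000.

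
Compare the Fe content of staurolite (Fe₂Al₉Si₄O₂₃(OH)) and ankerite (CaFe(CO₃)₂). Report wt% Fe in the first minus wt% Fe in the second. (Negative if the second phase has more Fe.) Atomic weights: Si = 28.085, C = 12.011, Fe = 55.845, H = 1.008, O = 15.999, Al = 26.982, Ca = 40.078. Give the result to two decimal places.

Fe in Fe₂Al₉Si₄O₂₃(OH): molar mass 851.852 g/mol; 2×55.845 = 111.690 g → 13.11 wt%.
Fe in CaFe(CO₃)₂: molar mass 215.939 g/mol; 1×55.845 = 55.845 g → 25.86 wt%.
Difference = 13.11 − 25.86 = -12.75 percentage points.

-12.75 percentage points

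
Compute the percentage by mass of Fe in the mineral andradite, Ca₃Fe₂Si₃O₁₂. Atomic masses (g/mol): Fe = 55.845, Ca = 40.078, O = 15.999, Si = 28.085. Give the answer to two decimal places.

Molar mass of Ca₃Fe₂Si₃O₁₂: 3*40.078 + 2*55.845 + 3*28.085 + 12*15.999 = 508.167 g/mol.
Mass of Fe per formula unit: 2 × 55.845 = 111.690 g.
Weight fraction Fe = 111.690 / 508.167 = 0.2198.

21.98 weight percent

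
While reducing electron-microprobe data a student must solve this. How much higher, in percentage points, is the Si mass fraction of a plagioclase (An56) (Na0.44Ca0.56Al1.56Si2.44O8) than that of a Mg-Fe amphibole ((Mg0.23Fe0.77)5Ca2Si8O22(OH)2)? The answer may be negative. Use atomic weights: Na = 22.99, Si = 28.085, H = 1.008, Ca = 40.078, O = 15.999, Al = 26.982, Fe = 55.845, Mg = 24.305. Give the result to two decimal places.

1.21 percentage points

M(Na0.44Ca0.56Al1.56Si2.44O8) = 271.171 g/mol, so wt% Si = 68.527/271.171 × 100 = 25.27%.
M((Mg0.23Fe0.77)5Ca2Si8O22(OH)2) = 933.782 g/mol, so wt% Si = 224.680/933.782 × 100 = 24.06%.
25.27 − 24.06 = 1.21 pp.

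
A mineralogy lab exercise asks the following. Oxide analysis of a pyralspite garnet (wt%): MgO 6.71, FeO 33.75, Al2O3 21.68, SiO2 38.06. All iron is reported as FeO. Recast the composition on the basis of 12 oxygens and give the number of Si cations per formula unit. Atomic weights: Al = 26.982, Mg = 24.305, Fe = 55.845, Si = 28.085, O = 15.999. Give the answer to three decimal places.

2.991 Si apfu

MgO (M=40.304): mol = 0.16648; Mg = 0.16648, O = 0.16648.
FeO (M=71.844): mol = 0.46977; Fe = 0.46977, O = 0.46977.
Al2O3 (M=101.961): mol = 0.21263; Al = 0.42526, O = 0.63789.
SiO2 (M=60.083): mol = 0.63346; Si = 0.63346, O = 1.26692.
ΣO = 2.54106; factor = 12/ΣO = 4.72244.
Si apfu = 0.63346 × 4.72244 = 2.991.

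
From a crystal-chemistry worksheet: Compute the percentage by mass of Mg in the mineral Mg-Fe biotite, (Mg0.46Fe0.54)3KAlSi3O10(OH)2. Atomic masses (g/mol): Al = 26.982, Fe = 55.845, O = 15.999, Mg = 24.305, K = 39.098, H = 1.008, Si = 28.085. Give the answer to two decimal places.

7.16 wt%

Molar mass of (Mg0.46Fe0.54)3KAlSi3O10(OH)2: 1.38·24.305 + 1.62·55.845 + 1·39.098 + 1·26.982 + 3·28.085 + 12·15.999 + 2·1.008 = 468.349 g/mol.
Mass of Mg per formula unit: 1.38 × 24.305 = 33.541 g.
Weight fraction Mg = 33.541 / 468.349 = 0.0716.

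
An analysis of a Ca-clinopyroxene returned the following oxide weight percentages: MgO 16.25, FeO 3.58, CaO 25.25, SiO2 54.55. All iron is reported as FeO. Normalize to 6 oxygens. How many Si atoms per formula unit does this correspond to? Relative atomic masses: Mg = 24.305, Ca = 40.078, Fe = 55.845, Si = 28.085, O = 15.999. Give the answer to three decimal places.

MgO: 16.25/40.304 = 0.40319 mol → 0.40319 mol Mg, 0.40319 mol O.
FeO: 3.58/71.844 = 0.04983 mol → 0.04983 mol Fe, 0.04983 mol O.
CaO: 25.25/56.077 = 0.45027 mol → 0.45027 mol Ca, 0.45027 mol O.
SiO2: 54.55/60.083 = 0.90791 mol → 0.90791 mol Si, 1.81582 mol O.
Total oxygen = 2.71911 mol. Normalization factor = 6/2.71911 = 2.20660.
Si per 6 O = 0.90791 × 2.20660 = 2.003.

2.003 Si apfu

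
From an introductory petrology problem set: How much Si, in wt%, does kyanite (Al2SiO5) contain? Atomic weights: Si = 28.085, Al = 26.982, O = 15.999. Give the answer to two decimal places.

Molar mass of Al2SiO5: 2·26.982 + 1·28.085 + 5·15.999 = 162.044 g/mol.
Mass of Si per formula unit: 1 × 28.085 = 28.085 g.
Weight fraction Si = 28.085 / 162.044 = 0.1733.

17.33 wt%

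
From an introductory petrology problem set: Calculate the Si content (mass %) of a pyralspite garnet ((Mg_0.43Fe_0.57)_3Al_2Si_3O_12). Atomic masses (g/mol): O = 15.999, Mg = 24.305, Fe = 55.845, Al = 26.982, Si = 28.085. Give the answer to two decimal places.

M((Mg_0.43Fe_0.57)_3Al_2Si_3O_12) = 457.055 g/mol.
Si contributes 3 × 28.085 = 84.255 g per mole.
84.255/457.055 = 0.1843 → 18.43%.

18.43 mass %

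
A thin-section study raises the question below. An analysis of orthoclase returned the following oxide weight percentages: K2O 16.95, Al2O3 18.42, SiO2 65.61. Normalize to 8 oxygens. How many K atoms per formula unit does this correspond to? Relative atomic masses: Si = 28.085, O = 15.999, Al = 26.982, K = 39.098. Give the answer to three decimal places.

K2O: 16.95/94.195 = 0.17995 mol → 0.35990 mol K, 0.17995 mol O.
Al2O3: 18.42/101.961 = 0.18066 mol → 0.36132 mol Al, 0.54198 mol O.
SiO2: 65.61/60.083 = 1.09199 mol → 1.09199 mol Si, 2.18398 mol O.
Total oxygen = 2.90591 mol. Normalization factor = 8/2.90591 = 2.75301.
K per 8 O = 0.35990 × 2.75301 = 0.991.

0.991 K apfu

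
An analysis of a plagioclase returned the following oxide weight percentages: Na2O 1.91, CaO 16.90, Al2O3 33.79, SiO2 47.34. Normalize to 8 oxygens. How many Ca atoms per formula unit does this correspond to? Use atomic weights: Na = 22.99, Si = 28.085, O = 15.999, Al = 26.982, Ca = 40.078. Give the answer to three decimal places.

0.831 Ca apfu

1.91 wt% Na2O ÷ 61.979 g/mol = 0.03082 mol, giving 0.06164 Na and 0.03082 O.
16.90 wt% CaO ÷ 56.077 g/mol = 0.30137 mol, giving 0.30137 Ca and 0.30137 O.
33.79 wt% Al2O3 ÷ 101.961 g/mol = 0.33140 mol, giving 0.66280 Al and 0.99420 O.
47.34 wt% SiO2 ÷ 60.083 g/mol = 0.78791 mol, giving 0.78791 Si and 1.57582 O.
Oxygen sums to 2.90221; scaling by 8/2.90221 = 2.75652 puts the formula on 8 O.
Ca: 0.30137 × 2.75652 = 0.831 atoms per formula unit.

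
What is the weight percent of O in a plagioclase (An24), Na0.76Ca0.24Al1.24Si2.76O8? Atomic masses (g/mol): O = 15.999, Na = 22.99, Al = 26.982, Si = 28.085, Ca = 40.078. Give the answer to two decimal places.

Molar mass of Na0.76Ca0.24Al1.24Si2.76O8: 0.76·22.99 + 0.24·40.078 + 1.24·26.982 + 2.76·28.085 + 8·15.999 = 266.055 g/mol.
Mass of O per formula unit: 8 × 15.999 = 127.992 g.
Weight fraction O = 127.992 / 266.055 = 0.4811.

48.11 wt%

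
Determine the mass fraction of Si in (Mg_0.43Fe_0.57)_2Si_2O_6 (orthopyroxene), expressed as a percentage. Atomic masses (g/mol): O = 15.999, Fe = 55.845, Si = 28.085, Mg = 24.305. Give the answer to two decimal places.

Formula mass = 0.86*24.305 + 1.14*55.845 + 2*28.085 + 6*15.999 = 236.730 g/mol, of which 56.170 g is Si.
So Si makes up 56.170/236.730 = 0.2373 of the mass, i.e. 23.73%.

23.73 wt%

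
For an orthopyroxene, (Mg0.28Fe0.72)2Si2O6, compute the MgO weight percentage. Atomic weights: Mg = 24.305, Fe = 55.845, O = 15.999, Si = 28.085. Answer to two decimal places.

9.17 wt%

Molar mass of (Mg0.28Fe0.72)2Si2O6 = 0.56·24.305 + 1.44·55.845 + 2·28.085 + 6·15.999 = 246.192 g/mol.
Each formula unit contains 0.56 Mg, equivalent to 0.56/1 = 0.5600 mol MgO.
M(MgO) = 1×24.305 + 1×15.999 = 40.304 g/mol.
Mass of MgO per formula unit = 0.5600 × 40.304 = 22.570 g.
MgO wt% = 22.570 / 246.192 × 100 = 9.17%.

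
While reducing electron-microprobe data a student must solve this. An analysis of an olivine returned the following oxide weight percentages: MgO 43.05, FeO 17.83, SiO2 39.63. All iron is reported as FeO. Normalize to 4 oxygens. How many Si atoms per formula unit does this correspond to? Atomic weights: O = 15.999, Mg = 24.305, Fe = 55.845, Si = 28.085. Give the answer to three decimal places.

1.001 Si apfu

43.05 wt% MgO ÷ 40.304 g/mol = 1.06813 mol, giving 1.06813 Mg and 1.06813 O.
17.83 wt% FeO ÷ 71.844 g/mol = 0.24818 mol, giving 0.24818 Fe and 0.24818 O.
39.63 wt% SiO2 ÷ 60.083 g/mol = 0.65959 mol, giving 0.65959 Si and 1.31918 O.
Oxygen sums to 2.63549; scaling by 4/2.63549 = 1.51774 puts the formula on 4 O.
Si: 0.65959 × 1.51774 = 1.001 atoms per formula unit.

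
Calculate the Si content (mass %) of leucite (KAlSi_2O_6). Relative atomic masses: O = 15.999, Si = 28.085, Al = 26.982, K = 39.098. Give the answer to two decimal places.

25.74 mass %

Molar mass of KAlSi_2O_6: 1×39.098 + 1×26.982 + 2×28.085 + 6×15.999 = 218.244 g/mol.
Mass of Si per formula unit: 2 × 28.085 = 56.170 g.
Weight fraction Si = 56.170 / 218.244 = 0.2574.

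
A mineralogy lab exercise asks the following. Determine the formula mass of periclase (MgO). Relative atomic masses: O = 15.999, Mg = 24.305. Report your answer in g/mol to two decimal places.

The formula mass is the sum 1*24.305 + 1*15.999.

40.30 g/mol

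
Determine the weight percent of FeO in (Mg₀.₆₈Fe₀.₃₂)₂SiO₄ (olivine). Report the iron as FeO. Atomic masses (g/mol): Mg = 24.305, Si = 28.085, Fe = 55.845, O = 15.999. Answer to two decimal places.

Molar mass of (Mg₀.₆₈Fe₀.₃₂)₂SiO₄ = 1.36·24.305 + 0.64·55.845 + 1·28.085 + 4·15.999 = 160.877 g/mol.
Each formula unit contains 0.64 Fe, equivalent to 0.64/1 = 0.6400 mol FeO.
M(FeO) = 1×55.845 + 1×15.999 = 71.844 g/mol.
Mass of FeO per formula unit = 0.6400 × 71.844 = 45.980 g.
FeO wt% = 45.980 / 160.877 × 100 = 28.58%.

28.58 wt%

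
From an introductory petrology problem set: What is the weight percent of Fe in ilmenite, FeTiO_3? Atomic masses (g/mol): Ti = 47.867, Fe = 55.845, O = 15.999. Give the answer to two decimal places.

M(FeTiO_3) = 151.709 g/mol.
Fe contributes 1 × 55.845 = 55.845 g per mole.
55.845/151.709 = 0.3681 → 36.81%.

36.81 weight percent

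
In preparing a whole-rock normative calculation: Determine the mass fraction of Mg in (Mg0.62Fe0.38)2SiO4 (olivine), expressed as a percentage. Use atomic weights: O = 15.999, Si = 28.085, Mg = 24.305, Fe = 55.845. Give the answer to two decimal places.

18.30 wt%

Molar mass of (Mg0.62Fe0.38)2SiO4: 1.24*24.305 + 0.76*55.845 + 1*28.085 + 4*15.999 = 164.661 g/mol.
Mass of Mg per formula unit: 1.24 × 24.305 = 30.138 g.
Weight fraction Mg = 30.138 / 164.661 = 0.1830.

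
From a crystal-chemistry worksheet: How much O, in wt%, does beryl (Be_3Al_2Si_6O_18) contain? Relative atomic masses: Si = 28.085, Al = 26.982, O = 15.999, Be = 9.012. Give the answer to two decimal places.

53.58 wt%

Molar mass of Be_3Al_2Si_6O_18: 3·9.012 + 2·26.982 + 6·28.085 + 18·15.999 = 537.492 g/mol.
Mass of O per formula unit: 18 × 15.999 = 287.982 g.
Weight fraction O = 287.982 / 537.492 = 0.5358.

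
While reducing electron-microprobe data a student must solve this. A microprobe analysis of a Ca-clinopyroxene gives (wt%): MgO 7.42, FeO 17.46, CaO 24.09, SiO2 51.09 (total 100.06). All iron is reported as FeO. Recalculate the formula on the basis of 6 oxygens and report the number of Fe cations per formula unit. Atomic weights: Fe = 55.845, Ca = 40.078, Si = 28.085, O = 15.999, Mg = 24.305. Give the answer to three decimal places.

MgO (M=40.304): mol = 0.18410; Mg = 0.18410, O = 0.18410.
FeO (M=71.844): mol = 0.24303; Fe = 0.24303, O = 0.24303.
CaO (M=56.077): mol = 0.42959; Ca = 0.42959, O = 0.42959.
SiO2 (M=60.083): mol = 0.85032; Si = 0.85032, O = 1.70064.
ΣO = 2.55736; factor = 6/ΣO = 2.34617.
Fe apfu = 0.24303 × 2.34617 = 0.570.

0.570 Fe apfu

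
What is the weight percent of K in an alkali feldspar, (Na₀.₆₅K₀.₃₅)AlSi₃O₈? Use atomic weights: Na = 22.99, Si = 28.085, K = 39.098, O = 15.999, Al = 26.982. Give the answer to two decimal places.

M((Na₀.₆₅K₀.₃₅)AlSi₃O₈) = 267.857 g/mol.
K contributes 0.35 × 39.098 = 13.684 g per mole.
13.684/267.857 = 0.0511 → 5.11%.

5.11 wt%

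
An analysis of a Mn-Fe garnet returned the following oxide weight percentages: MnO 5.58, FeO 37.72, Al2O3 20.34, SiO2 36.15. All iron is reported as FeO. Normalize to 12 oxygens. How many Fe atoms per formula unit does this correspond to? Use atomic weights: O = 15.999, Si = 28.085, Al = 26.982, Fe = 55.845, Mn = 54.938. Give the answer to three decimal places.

2.619 Fe apfu

MnO: 5.58/70.937 = 0.07866 mol → 0.07866 mol Mn, 0.07866 mol O.
FeO: 37.72/71.844 = 0.52503 mol → 0.52503 mol Fe, 0.52503 mol O.
Al2O3: 20.34/101.961 = 0.19949 mol → 0.39898 mol Al, 0.59847 mol O.
SiO2: 36.15/60.083 = 0.60167 mol → 0.60167 mol Si, 1.20334 mol O.
Total oxygen = 2.40550 mol. Normalization factor = 12/2.40550 = 4.98857.
Fe per 12 O = 0.52503 × 4.98857 = 2.619.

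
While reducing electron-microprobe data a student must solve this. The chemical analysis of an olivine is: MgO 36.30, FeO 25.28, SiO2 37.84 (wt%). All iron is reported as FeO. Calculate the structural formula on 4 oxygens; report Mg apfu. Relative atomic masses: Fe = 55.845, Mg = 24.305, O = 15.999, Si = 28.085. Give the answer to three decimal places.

MgO: 36.30/40.304 = 0.90066 mol → 0.90066 mol Mg, 0.90066 mol O.
FeO: 25.28/71.844 = 0.35187 mol → 0.35187 mol Fe, 0.35187 mol O.
SiO2: 37.84/60.083 = 0.62980 mol → 0.62980 mol Si, 1.25960 mol O.
Total oxygen = 2.51213 mol. Normalization factor = 4/2.51213 = 1.59227.
Mg per 4 O = 0.90066 × 1.59227 = 1.434.

1.434 Mg apfu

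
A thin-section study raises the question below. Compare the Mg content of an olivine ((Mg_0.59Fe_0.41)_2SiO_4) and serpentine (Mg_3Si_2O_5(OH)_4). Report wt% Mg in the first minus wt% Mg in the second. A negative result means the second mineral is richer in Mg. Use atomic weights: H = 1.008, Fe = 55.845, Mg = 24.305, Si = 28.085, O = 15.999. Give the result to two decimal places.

Mg in (Mg_0.59Fe_0.41)_2SiO_4: molar mass 166.554 g/mol; 1.18×24.305 = 28.680 g → 17.22 wt%.
Mg in Mg_3Si_2O_5(OH)_4: molar mass 277.108 g/mol; 3×24.305 = 72.915 g → 26.31 wt%.
Difference = 17.22 − 26.31 = -9.09 percentage points.

-9.09 percentage points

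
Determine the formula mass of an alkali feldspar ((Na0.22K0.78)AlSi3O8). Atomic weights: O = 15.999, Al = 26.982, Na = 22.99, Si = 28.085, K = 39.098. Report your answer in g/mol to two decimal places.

274.78 g/mol

The formula mass is the sum 0.22*22.99 + 0.78*39.098 + 1*26.982 + 3*28.085 + 8*15.999.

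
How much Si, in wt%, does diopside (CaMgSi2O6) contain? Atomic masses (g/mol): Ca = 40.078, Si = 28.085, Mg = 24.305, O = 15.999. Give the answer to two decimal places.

25.94 wt%

M(CaMgSi2O6) = 216.547 g/mol.
Si contributes 2 × 28.085 = 56.170 g per mole.
56.170/216.547 = 0.2594 → 25.94%.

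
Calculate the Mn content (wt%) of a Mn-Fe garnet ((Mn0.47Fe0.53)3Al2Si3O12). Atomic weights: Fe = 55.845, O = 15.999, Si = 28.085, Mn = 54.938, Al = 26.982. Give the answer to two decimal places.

Molar mass of (Mn0.47Fe0.53)3Al2Si3O12: 1.41*54.938 + 1.59*55.845 + 2*26.982 + 3*28.085 + 12*15.999 = 496.463 g/mol.
Mass of Mn per formula unit: 1.41 × 54.938 = 77.463 g.
Weight fraction Mn = 77.463 / 496.463 = 0.1560.

15.60 wt%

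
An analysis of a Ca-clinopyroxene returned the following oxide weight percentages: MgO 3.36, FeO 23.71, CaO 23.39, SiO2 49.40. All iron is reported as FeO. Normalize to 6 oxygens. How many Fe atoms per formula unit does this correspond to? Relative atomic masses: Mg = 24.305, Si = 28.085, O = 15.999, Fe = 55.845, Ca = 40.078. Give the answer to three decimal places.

3.36 wt% MgO ÷ 40.304 g/mol = 0.08337 mol, giving 0.08337 Mg and 0.08337 O.
23.71 wt% FeO ÷ 71.844 g/mol = 0.33002 mol, giving 0.33002 Fe and 0.33002 O.
23.39 wt% CaO ÷ 56.077 g/mol = 0.41711 mol, giving 0.41711 Ca and 0.41711 O.
49.40 wt% SiO2 ÷ 60.083 g/mol = 0.82220 mol, giving 0.82220 Si and 1.64440 O.
Oxygen sums to 2.47490; scaling by 6/2.47490 = 2.42434 puts the formula on 6 O.
Fe: 0.33002 × 2.42434 = 0.800 atoms per formula unit.

0.800 Fe apfu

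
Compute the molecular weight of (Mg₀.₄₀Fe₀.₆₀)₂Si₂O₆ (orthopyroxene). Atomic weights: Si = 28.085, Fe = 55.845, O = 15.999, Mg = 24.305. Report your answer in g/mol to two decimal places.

238.62 g/mol

M = 0.80(24.305) + 1.20(55.845) + 2(28.085) + 6(15.999)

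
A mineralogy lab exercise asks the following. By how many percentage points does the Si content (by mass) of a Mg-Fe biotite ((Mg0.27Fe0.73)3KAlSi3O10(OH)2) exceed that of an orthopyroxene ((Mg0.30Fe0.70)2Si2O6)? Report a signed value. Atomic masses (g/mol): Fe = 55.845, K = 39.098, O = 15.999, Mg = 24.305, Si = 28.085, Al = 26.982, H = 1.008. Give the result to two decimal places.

-5.61 percentage points

Si in (Mg0.27Fe0.73)3KAlSi3O10(OH)2: molar mass 486.327 g/mol; 3×28.085 = 84.255 g → 17.32 wt%.
Si in (Mg0.30Fe0.70)2Si2O6: molar mass 244.930 g/mol; 2×28.085 = 56.170 g → 22.93 wt%.
Difference = 17.32 − 22.93 = -5.61 percentage points.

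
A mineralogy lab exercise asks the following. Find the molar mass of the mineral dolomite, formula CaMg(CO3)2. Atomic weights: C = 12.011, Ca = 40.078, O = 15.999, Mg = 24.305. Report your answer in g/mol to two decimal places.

184.40 g/mol

Ca: 1 × 40.078 = 40.0780
Mg: 1 × 24.305 = 24.3050
C: 2 × 12.011 = 24.0220
O: 6 × 15.999 = 95.9940
Summing the contributions gives the formula mass.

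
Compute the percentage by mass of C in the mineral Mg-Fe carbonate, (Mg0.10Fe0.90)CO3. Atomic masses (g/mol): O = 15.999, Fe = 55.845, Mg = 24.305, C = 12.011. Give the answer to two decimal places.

10.66 wt%

M((Mg0.10Fe0.90)CO3) = 112.699 g/mol.
C contributes 1 × 12.011 = 12.011 g per mole.
12.011/112.699 = 0.1066 → 10.66%.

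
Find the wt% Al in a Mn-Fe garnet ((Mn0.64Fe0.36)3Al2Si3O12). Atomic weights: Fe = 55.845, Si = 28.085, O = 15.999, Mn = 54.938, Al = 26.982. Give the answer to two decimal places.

M((Mn0.64Fe0.36)3Al2Si3O12) = 496.001 g/mol.
Al contributes 2 × 26.982 = 53.964 g per mole.
53.964/496.001 = 0.1088 → 10.88%.

10.88 wt%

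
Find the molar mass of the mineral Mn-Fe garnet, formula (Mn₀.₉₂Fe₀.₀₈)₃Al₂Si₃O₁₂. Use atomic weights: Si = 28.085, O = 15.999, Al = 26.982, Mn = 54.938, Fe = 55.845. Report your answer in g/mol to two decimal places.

495.24 g/mol

Mn: 2.76 × 54.938 = 151.6289
Fe: 0.24 × 55.845 = 13.4028
Al: 2 × 26.982 = 53.9640
Si: 3 × 28.085 = 84.2550
O: 12 × 15.999 = 191.9880
Summing the contributions gives the formula mass.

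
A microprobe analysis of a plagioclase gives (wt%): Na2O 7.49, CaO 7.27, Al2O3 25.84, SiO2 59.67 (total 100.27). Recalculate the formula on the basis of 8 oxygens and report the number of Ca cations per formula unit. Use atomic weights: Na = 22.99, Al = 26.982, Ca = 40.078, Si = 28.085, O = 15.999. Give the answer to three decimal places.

Na2O (M=61.979): mol = 0.12085; Na = 0.24170, O = 0.12085.
CaO (M=56.077): mol = 0.12964; Ca = 0.12964, O = 0.12964.
Al2O3 (M=101.961): mol = 0.25343; Al = 0.50686, O = 0.76029.
SiO2 (M=60.083): mol = 0.99313; Si = 0.99313, O = 1.98626.
ΣO = 2.99704; factor = 8/ΣO = 2.66930.
Ca apfu = 0.12964 × 2.66930 = 0.346.

0.346 Ca apfu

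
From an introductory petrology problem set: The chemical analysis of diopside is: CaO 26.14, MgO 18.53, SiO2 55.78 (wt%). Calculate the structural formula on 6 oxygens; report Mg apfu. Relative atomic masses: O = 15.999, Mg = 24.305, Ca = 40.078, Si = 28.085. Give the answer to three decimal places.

CaO: 26.14/56.077 = 0.46614 mol → 0.46614 mol Ca, 0.46614 mol O.
MgO: 18.53/40.304 = 0.45976 mol → 0.45976 mol Mg, 0.45976 mol O.
SiO2: 55.78/60.083 = 0.92838 mol → 0.92838 mol Si, 1.85676 mol O.
Total oxygen = 2.78266 mol. Normalization factor = 6/2.78266 = 2.15621.
Mg per 6 O = 0.45976 × 2.15621 = 0.991.

0.991 Mg apfu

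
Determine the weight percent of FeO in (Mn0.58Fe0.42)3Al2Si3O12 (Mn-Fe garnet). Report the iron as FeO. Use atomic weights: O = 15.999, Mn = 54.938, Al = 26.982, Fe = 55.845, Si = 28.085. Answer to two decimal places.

Molar mass of (Mn0.58Fe0.42)3Al2Si3O12 = 1.74*54.938 + 1.26*55.845 + 2*26.982 + 3*28.085 + 12*15.999 = 496.164 g/mol.
Each formula unit contains 1.26 Fe, equivalent to 1.26/1 = 1.2600 mol FeO.
M(FeO) = 1×55.845 + 1×15.999 = 71.844 g/mol.
Mass of FeO per formula unit = 1.2600 × 71.844 = 90.523 g.
FeO wt% = 90.523 / 496.164 × 100 = 18.24%.

18.24 wt%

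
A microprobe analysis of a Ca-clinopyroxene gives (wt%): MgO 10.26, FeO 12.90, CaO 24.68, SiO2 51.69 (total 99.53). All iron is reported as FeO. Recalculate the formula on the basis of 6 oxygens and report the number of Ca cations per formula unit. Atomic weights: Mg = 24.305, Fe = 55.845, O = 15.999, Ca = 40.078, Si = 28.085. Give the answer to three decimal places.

1.018 Ca apfu

10.26 wt% MgO ÷ 40.304 g/mol = 0.25457 mol, giving 0.25457 Mg and 0.25457 O.
12.90 wt% FeO ÷ 71.844 g/mol = 0.17956 mol, giving 0.17956 Fe and 0.17956 O.
24.68 wt% CaO ÷ 56.077 g/mol = 0.44011 mol, giving 0.44011 Ca and 0.44011 O.
51.69 wt% SiO2 ÷ 60.083 g/mol = 0.86031 mol, giving 0.86031 Si and 1.72062 O.
Oxygen sums to 2.59486; scaling by 6/2.59486 = 2.31226 puts the formula on 6 O.
Ca: 0.44011 × 2.31226 = 1.018 atoms per formula unit.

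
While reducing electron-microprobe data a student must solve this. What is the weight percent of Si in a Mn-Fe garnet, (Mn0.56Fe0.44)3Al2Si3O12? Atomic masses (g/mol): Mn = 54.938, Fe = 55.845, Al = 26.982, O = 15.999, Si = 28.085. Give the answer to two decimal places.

16.98 mass %

Molar mass of (Mn0.56Fe0.44)3Al2Si3O12: 1.68×54.938 + 1.32×55.845 + 2×26.982 + 3×28.085 + 12×15.999 = 496.218 g/mol.
Mass of Si per formula unit: 3 × 28.085 = 84.255 g.
Weight fraction Si = 84.255 / 496.218 = 0.1698.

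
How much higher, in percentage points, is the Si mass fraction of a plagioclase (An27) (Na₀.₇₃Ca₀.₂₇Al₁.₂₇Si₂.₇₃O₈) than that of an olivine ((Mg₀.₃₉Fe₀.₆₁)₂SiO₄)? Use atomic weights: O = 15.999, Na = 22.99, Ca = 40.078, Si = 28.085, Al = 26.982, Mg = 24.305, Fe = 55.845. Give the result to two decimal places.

13.09 percentage points

M(Na₀.₇₃Ca₀.₂₇Al₁.₂₇Si₂.₇₃O₈) = 266.535 g/mol, so wt% Si = 76.672/266.535 × 100 = 28.77%.
M((Mg₀.₃₉Fe₀.₆₁)₂SiO₄) = 179.170 g/mol, so wt% Si = 28.085/179.170 × 100 = 15.68%.
28.77 − 15.68 = 13.09 pp.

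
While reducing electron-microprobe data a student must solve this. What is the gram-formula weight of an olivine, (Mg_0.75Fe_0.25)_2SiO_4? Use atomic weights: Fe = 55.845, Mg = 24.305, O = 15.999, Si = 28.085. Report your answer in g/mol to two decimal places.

M = 1.50(24.305) + 0.50(55.845) + 1(28.085) + 4(15.999)

156.46 g/mol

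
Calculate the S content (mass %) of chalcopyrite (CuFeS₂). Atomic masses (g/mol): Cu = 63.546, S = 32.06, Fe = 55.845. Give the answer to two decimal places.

34.94 mass %

M(CuFeS₂) = 183.511 g/mol.
S contributes 2 × 32.06 = 64.120 g per mole.
64.120/183.511 = 0.3494 → 34.94%.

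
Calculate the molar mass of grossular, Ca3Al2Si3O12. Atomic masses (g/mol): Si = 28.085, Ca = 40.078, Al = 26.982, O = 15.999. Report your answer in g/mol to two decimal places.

450.44 g/mol

The formula mass is the sum 3(40.078) + 2(26.982) + 3(28.085) + 12(15.999).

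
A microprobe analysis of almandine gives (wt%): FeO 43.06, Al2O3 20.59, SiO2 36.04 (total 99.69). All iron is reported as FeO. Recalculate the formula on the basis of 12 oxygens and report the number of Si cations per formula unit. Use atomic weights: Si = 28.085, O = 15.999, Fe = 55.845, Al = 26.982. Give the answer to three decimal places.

2.993 Si apfu

FeO: 43.06/71.844 = 0.59935 mol → 0.59935 mol Fe, 0.59935 mol O.
Al2O3: 20.59/101.961 = 0.20194 mol → 0.40388 mol Al, 0.60582 mol O.
SiO2: 36.04/60.083 = 0.59984 mol → 0.59984 mol Si, 1.19968 mol O.
Total oxygen = 2.40485 mol. Normalization factor = 12/2.40485 = 4.98992.
Si per 12 O = 0.59984 × 4.98992 = 2.993.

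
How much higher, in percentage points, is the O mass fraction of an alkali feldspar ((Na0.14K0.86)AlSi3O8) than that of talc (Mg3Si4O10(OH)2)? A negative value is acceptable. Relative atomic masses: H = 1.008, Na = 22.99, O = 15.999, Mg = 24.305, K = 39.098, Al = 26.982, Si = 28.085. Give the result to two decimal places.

M((Na0.14K0.86)AlSi3O8) = 276.072 g/mol, so wt% O = 127.992/276.072 × 100 = 46.36%.
M(Mg3Si4O10(OH)2) = 379.259 g/mol, so wt% O = 191.988/379.259 × 100 = 50.62%.
46.36 − 50.62 = -4.26 pp.

-4.26 percentage points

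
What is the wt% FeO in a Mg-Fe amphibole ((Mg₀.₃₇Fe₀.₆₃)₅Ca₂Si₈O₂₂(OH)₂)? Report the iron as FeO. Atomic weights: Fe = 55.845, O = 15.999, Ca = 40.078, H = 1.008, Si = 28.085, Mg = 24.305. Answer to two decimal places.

24.82 wt%

M((Mg₀.₃₇Fe₀.₆₃)₅Ca₂Si₈O₂₂(OH)₂) = 911.704 g/mol; M(FeO) = 71.844 g/mol.
Moles FeO per formula unit = 3.15 Fe ÷ 1 = 3.1500.
FeO fraction = (3.1500 × 71.844) / 911.704 = 226.309/911.704 = 0.2482.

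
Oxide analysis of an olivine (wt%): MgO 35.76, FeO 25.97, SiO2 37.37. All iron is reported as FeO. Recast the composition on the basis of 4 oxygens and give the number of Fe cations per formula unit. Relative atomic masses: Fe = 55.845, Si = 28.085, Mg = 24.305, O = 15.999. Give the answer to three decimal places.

MgO (M=40.304): mol = 0.88726; Mg = 0.88726, O = 0.88726.
FeO (M=71.844): mol = 0.36148; Fe = 0.36148, O = 0.36148.
SiO2 (M=60.083): mol = 0.62197; Si = 0.62197, O = 1.24394.
ΣO = 2.49268; factor = 4/ΣO = 1.60470.
Fe apfu = 0.36148 × 1.60470 = 0.580.

0.580 Fe apfu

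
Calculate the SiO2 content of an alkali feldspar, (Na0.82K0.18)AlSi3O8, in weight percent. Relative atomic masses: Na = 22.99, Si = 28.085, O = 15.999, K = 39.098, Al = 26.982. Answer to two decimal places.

Molar mass of (Na0.82K0.18)AlSi3O8 = 0.82×22.99 + 0.18×39.098 + 1×26.982 + 3×28.085 + 8×15.999 = 265.118 g/mol.
Each formula unit contains 3 Si, equivalent to 3/1 = 3.0000 mol SiO2.
M(SiO2) = 1×28.085 + 2×15.999 = 60.083 g/mol.
Mass of SiO2 per formula unit = 3.0000 × 60.083 = 180.249 g.
SiO2 wt% = 180.249 / 265.118 × 100 = 67.99%.

67.99 wt%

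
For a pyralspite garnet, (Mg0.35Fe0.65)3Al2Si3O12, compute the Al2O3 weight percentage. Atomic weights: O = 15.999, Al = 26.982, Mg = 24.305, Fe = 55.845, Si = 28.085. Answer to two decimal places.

21.94 wt%

M((Mg0.35Fe0.65)3Al2Si3O12) = 464.625 g/mol; M(Al2O3) = 101.961 g/mol.
Moles Al2O3 per formula unit = 2 Al ÷ 2 = 1.0000.
Al2O3 fraction = (1.0000 × 101.961) / 464.625 = 101.961/464.625 = 0.2194.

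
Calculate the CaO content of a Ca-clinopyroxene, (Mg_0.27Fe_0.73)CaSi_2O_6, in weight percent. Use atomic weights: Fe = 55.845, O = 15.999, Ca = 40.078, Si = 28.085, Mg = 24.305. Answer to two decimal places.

23.41 wt%

Molar mass of (Mg_0.27Fe_0.73)CaSi_2O_6 = 0.27*24.305 + 0.73*55.845 + 1*40.078 + 2*28.085 + 6*15.999 = 239.571 g/mol.
Each formula unit contains 1 Ca, equivalent to 1/1 = 1.0000 mol CaO.
M(CaO) = 1×40.078 + 1×15.999 = 56.077 g/mol.
Mass of CaO per formula unit = 1.0000 × 56.077 = 56.077 g.
CaO wt% = 56.077 / 239.571 × 100 = 23.41%.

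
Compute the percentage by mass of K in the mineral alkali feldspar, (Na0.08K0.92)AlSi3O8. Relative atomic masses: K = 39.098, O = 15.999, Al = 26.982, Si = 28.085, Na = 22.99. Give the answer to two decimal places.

Formula mass = 0.08×22.99 + 0.92×39.098 + 1×26.982 + 3×28.085 + 8×15.999 = 277.038 g/mol, of which 35.970 g is K.
So K makes up 35.970/277.038 = 0.1298 of the mass, i.e. 12.98%.

12.98 mass %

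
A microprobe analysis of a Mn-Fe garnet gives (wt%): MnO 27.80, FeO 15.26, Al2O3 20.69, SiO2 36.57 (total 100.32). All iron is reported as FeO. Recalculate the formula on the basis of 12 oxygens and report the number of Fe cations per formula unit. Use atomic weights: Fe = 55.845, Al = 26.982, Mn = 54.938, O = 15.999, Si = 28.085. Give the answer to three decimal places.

MnO (M=70.937): mol = 0.39190; Mn = 0.39190, O = 0.39190.
FeO (M=71.844): mol = 0.21240; Fe = 0.21240, O = 0.21240.
Al2O3 (M=101.961): mol = 0.20292; Al = 0.40584, O = 0.60876.
SiO2 (M=60.083): mol = 0.60866; Si = 0.60866, O = 1.21732.
ΣO = 2.43038; factor = 12/ΣO = 4.93750.
Fe apfu = 0.21240 × 4.93750 = 1.049.

1.049 Fe apfu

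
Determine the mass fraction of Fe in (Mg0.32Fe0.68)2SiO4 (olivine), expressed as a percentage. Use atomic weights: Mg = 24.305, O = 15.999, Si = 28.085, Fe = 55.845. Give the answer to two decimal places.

41.37 wt%

Formula mass = 0.64·24.305 + 1.36·55.845 + 1·28.085 + 4·15.999 = 183.585 g/mol, of which 75.949 g is Fe.
So Fe makes up 75.949/183.585 = 0.4137 of the mass, i.e. 41.37%.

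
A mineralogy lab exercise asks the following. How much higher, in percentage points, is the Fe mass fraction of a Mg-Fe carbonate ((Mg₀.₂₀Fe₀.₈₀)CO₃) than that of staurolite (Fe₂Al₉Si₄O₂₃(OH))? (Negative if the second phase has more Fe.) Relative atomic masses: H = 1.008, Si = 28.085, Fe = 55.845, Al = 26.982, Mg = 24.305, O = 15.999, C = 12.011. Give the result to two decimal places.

27.67 percentage points

Fe in (Mg₀.₂₀Fe₀.₈₀)CO₃: molar mass 109.545 g/mol; 0.80×55.845 = 44.676 g → 40.78 wt%.
Fe in Fe₂Al₉Si₄O₂₃(OH): molar mass 851.852 g/mol; 2×55.845 = 111.690 g → 13.11 wt%.
Difference = 40.78 − 13.11 = 27.67 percentage points.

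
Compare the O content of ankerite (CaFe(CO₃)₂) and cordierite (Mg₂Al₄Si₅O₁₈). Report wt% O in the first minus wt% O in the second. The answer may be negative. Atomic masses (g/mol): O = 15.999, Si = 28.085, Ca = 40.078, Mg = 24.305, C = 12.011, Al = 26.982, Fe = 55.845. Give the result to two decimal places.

O in CaFe(CO₃)₂: molar mass 215.939 g/mol; 6×15.999 = 95.994 g → 44.45 wt%.
O in Mg₂Al₄Si₅O₁₈: molar mass 584.945 g/mol; 18×15.999 = 287.982 g → 49.23 wt%.
Difference = 44.45 − 49.23 = -4.78 percentage points.

-4.78 percentage points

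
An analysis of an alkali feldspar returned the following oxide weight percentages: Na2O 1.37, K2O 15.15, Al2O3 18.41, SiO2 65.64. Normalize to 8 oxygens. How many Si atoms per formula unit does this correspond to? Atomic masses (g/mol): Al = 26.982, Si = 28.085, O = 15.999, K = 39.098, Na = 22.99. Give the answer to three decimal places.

3.004 Si apfu

1.37 wt% Na2O ÷ 61.979 g/mol = 0.02210 mol, giving 0.04420 Na and 0.02210 O.
15.15 wt% K2O ÷ 94.195 g/mol = 0.16084 mol, giving 0.32168 K and 0.16084 O.
18.41 wt% Al2O3 ÷ 101.961 g/mol = 0.18056 mol, giving 0.36112 Al and 0.54168 O.
65.64 wt% SiO2 ÷ 60.083 g/mol = 1.09249 mol, giving 1.09249 Si and 2.18498 O.
Oxygen sums to 2.90960; scaling by 8/2.90960 = 2.74952 puts the formula on 8 O.
Si: 1.09249 × 2.74952 = 3.004 atoms per formula unit.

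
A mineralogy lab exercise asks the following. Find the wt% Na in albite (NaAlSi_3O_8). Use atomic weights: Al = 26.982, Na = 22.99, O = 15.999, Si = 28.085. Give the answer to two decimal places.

M(NaAlSi_3O_8) = 262.219 g/mol.
Na contributes 1 × 22.99 = 22.990 g per mole.
22.990/262.219 = 0.0877 → 8.77%.

8.77 wt%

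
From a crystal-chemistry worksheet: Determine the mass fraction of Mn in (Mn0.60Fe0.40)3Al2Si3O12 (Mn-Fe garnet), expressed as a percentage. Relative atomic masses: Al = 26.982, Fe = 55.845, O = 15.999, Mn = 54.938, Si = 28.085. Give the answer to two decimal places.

Molar mass of (Mn0.60Fe0.40)3Al2Si3O12: 1.80·54.938 + 1.20·55.845 + 2·26.982 + 3·28.085 + 12·15.999 = 496.109 g/mol.
Mass of Mn per formula unit: 1.80 × 54.938 = 98.888 g.
Weight fraction Mn = 98.888 / 496.109 = 0.1993.

19.93 wt%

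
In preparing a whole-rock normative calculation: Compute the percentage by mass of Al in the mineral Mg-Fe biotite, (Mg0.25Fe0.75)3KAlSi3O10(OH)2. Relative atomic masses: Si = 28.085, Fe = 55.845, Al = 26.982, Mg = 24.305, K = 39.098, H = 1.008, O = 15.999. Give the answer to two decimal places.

Molar mass of (Mg0.25Fe0.75)3KAlSi3O10(OH)2: 0.75*24.305 + 2.25*55.845 + 1*39.098 + 1*26.982 + 3*28.085 + 12*15.999 + 2*1.008 = 488.219 g/mol.
Mass of Al per formula unit: 1 × 26.982 = 26.982 g.
Weight fraction Al = 26.982 / 488.219 = 0.0553.

5.53 weight percent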